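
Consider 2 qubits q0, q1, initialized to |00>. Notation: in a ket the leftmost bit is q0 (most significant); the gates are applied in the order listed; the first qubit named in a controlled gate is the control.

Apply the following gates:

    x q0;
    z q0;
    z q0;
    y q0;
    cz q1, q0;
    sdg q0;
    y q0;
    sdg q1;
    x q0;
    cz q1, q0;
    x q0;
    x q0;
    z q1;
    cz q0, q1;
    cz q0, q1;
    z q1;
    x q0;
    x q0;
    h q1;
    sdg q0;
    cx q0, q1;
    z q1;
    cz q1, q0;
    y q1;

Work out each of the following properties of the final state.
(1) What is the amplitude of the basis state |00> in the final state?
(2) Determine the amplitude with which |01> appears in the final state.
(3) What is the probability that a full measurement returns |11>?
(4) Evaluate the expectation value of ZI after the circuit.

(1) The amplitude on |00> is sqrt(2)*I/2. Key observation: steps 11-18 multiply out to the identity, so the circuit reduces to the remaining gates.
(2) The amplitude on |01> is sqrt(2)*I/2.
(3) Outcome |11> occurs with probability 0.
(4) The expectation value of ZI is 1.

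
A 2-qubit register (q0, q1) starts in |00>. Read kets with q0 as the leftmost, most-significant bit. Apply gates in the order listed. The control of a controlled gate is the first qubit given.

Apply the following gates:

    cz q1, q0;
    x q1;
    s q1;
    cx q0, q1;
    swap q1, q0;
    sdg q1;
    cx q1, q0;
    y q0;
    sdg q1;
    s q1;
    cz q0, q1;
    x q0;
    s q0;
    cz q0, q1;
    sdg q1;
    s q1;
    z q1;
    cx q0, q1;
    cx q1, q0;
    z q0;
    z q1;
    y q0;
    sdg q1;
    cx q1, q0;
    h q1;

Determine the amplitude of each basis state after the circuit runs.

The final amplitudes are -sqrt(2)*I/2 on |00>, sqrt(2)*I/2 on |01>, 0 on |10>, 0 on |11>.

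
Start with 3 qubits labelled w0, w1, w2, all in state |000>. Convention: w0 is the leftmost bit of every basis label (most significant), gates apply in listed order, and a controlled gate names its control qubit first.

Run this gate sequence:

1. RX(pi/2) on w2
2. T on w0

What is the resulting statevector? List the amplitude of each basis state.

After the circuit, the state carries amplitude sqrt(2)/2 on |000>, -sqrt(2)*I/2 on |001>, and 0 on every other basis state.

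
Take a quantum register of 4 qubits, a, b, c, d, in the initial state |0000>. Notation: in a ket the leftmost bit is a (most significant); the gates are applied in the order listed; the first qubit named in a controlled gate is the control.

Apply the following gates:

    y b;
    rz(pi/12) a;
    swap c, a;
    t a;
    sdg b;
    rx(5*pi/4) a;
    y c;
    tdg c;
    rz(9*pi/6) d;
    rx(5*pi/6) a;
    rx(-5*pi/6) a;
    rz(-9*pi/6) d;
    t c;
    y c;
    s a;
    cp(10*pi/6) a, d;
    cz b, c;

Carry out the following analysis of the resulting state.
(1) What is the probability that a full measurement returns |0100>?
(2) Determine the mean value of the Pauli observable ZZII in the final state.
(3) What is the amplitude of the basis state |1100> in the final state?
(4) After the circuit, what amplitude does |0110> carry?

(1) Outcome |0100> occurs with probability 1/2 - sqrt(2)/4. Key observation: the block from step 7 through step 14 cancels to the identity and can be dropped.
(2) In the final state, ZZII has expectation sqrt(2)/2.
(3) The final state's coefficient on |1100> equals -sqrt(sqrt(2) + 2)*exp(23*I*pi/24)/2.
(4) The final state's coefficient on |0110> equals 0.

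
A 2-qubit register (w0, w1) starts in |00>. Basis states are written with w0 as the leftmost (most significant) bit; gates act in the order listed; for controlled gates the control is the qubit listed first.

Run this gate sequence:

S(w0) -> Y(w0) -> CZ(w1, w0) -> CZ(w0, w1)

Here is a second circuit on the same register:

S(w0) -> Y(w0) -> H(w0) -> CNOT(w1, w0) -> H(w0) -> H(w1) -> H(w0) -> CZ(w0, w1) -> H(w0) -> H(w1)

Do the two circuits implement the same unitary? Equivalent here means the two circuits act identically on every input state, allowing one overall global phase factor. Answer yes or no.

No — the two circuits implement different unitaries, even allowing a global phase.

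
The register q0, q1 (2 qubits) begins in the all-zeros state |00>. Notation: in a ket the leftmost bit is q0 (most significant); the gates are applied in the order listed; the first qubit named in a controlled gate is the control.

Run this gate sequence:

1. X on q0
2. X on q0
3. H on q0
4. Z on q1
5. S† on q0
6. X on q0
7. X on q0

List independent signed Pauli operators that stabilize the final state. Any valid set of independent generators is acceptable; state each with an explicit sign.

The final state is stabilized by the group generated by -YI, +IZ; other independent generating sets are equally valid.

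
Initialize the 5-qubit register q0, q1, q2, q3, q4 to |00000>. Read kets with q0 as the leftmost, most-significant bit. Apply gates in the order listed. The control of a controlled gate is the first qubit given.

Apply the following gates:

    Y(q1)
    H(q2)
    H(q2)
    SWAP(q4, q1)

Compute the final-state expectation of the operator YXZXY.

The observable YXZXY averages to 0. Key observation: gates 2-3 undo each other exactly, leaving only the rest of the circuit to track.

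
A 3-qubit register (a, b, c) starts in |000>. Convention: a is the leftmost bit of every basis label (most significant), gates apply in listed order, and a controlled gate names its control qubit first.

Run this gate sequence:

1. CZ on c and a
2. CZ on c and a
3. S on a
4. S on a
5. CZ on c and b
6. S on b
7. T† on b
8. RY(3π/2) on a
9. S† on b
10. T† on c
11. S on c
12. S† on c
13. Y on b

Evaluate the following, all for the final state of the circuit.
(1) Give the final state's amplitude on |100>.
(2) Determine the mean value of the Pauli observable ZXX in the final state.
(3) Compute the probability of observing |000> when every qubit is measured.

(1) The amplitude on |100> is 0. Key observation: the block from step 1 through step 2 cancels to the identity and can be dropped.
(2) The observable ZXX averages to 0.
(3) A full measurement returns |000> with probability 0.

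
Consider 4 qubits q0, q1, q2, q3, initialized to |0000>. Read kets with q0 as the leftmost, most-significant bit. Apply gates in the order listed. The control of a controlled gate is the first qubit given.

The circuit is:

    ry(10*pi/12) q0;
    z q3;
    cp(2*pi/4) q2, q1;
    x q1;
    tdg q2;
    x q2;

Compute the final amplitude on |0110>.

The final state's coefficient on |0110> equals -sqrt(2)/4 + sqrt(6)/4.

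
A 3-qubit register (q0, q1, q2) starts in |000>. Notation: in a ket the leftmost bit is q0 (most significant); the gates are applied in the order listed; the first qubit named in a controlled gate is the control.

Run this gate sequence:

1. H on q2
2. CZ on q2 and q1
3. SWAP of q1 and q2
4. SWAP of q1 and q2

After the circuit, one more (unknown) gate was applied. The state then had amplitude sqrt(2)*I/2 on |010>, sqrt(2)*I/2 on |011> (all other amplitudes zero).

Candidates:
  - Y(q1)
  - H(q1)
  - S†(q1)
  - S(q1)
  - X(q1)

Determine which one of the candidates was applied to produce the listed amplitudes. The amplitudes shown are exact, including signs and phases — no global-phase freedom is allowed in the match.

It was Y(q1) that produced the state shown. Key observation: gates 3-4 undo each other exactly, leaving only the rest of the circuit to track.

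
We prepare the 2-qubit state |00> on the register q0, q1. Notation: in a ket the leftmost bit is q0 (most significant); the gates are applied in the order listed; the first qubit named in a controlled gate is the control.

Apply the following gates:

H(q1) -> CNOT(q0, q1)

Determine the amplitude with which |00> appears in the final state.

|00> carries amplitude sqrt(2)/2 in the final state.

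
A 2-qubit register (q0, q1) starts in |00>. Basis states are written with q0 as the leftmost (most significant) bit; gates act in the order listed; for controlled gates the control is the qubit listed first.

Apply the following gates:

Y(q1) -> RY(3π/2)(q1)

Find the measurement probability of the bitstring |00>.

A full measurement returns |00> with probability 1/2.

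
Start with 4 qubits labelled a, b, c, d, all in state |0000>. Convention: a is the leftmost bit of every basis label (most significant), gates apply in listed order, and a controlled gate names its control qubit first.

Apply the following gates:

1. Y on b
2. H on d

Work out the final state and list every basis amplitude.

The resulting statevector has amplitude sqrt(2)*I/2 on |0100>, sqrt(2)*I/2 on |0101>, and 0 on every other basis state.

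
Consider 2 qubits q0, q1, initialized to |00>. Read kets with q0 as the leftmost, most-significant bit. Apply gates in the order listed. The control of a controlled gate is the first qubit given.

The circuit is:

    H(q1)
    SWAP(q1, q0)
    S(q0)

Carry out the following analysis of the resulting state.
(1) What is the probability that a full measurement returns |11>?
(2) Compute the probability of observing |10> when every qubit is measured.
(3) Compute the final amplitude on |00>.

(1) Outcome |11> occurs with probability 0.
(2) A full measurement returns |10> with probability 1/2.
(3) |00> carries amplitude sqrt(2)/2 in the final state.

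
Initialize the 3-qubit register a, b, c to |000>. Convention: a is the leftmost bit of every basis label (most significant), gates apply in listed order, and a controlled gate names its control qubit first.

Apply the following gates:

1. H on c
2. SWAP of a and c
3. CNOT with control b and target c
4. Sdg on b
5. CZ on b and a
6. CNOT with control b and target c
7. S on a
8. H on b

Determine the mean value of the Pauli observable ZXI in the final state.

In the final state, ZXI has expectation 0.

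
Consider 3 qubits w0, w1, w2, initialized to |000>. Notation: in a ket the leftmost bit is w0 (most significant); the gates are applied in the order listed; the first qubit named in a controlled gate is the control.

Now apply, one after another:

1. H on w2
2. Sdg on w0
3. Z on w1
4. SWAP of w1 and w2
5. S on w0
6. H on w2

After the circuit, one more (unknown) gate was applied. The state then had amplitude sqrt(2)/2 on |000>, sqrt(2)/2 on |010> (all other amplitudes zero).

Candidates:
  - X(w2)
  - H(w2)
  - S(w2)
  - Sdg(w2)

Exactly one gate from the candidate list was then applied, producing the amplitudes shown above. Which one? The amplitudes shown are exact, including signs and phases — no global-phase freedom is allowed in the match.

The unique candidate consistent with the amplitudes is H(w2).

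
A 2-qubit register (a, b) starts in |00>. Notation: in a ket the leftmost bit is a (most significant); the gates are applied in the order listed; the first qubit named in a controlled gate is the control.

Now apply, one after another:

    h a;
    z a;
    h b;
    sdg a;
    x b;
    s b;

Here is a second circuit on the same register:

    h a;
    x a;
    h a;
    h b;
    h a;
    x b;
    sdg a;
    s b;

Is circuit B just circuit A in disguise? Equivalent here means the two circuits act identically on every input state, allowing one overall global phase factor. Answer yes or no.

No, they are not equivalent — no single phase factor reconciles the two unitaries.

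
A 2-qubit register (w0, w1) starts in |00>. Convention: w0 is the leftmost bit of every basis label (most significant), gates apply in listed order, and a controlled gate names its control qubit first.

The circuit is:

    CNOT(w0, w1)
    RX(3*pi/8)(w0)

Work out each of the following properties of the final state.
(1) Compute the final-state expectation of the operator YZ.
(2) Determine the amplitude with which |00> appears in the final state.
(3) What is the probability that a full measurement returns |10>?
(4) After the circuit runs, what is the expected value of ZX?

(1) The observable YZ averages to -sqrt(sqrt(2) + 2)/2.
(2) The amplitude on |00> is cos(3*pi/16).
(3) Outcome |10> occurs with probability sin(3*pi/16)**2.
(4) The expectation value of ZX is 0.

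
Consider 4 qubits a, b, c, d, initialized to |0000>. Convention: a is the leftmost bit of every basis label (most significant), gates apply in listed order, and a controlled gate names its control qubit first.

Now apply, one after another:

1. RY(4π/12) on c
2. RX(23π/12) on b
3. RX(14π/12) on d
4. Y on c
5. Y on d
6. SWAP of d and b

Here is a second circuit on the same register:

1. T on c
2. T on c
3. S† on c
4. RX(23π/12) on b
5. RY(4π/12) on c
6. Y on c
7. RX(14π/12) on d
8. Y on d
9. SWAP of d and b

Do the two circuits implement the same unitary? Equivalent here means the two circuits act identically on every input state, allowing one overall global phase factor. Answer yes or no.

Yes: on every input state the two circuits agree up to one overall phase factor.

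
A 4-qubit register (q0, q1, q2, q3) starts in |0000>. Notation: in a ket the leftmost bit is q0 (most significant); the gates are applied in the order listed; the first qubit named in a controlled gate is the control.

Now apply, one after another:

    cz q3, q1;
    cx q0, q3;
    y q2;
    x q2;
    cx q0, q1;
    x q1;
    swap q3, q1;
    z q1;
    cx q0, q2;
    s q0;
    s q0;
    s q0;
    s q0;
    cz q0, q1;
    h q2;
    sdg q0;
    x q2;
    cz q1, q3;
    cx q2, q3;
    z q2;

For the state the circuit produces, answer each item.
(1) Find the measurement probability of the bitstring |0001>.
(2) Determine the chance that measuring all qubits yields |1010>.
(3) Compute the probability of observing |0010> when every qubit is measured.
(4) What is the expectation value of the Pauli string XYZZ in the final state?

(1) The probability of measuring |0001> is 1/2. Key observation: steps 10-13 multiply out to the identity, so the circuit reduces to the remaining gates.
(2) The probability of measuring |1010> is 0.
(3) Outcome |0010> occurs with probability 1/2.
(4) The observable XYZZ averages to 0.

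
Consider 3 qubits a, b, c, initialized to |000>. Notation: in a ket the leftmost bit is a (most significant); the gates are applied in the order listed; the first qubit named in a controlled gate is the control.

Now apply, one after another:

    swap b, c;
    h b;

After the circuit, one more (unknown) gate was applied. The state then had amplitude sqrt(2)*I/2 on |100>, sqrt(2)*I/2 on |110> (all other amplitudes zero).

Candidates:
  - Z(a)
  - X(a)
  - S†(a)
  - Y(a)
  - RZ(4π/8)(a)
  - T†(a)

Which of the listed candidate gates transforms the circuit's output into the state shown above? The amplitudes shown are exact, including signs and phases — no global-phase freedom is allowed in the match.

It was Y(a) that produced the state shown.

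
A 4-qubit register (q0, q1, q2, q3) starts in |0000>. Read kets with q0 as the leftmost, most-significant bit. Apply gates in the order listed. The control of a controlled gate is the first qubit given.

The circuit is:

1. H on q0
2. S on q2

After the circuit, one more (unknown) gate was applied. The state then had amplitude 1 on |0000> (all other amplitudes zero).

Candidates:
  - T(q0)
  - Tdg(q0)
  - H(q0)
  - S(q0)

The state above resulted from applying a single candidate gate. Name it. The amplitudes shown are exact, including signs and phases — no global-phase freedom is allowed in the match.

The applied gate was H(q0).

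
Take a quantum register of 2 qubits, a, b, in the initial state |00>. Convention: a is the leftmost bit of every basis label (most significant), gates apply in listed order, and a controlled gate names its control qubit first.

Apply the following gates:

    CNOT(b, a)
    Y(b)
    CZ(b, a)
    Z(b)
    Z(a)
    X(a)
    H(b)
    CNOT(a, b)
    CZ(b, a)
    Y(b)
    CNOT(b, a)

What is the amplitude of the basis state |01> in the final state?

|01> carries amplitude -sqrt(2)/2 in the final state.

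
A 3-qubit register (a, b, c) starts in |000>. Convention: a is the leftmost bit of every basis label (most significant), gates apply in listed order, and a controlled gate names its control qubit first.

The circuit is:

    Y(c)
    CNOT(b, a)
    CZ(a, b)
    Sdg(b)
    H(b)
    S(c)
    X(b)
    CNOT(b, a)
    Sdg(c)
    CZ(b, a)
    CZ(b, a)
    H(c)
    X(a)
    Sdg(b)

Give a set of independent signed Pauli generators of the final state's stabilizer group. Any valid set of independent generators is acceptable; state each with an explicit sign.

One valid set of independent stabilizer generators is -XYI, -IIX, -ZZI (any independent generating set of the same group is equally correct).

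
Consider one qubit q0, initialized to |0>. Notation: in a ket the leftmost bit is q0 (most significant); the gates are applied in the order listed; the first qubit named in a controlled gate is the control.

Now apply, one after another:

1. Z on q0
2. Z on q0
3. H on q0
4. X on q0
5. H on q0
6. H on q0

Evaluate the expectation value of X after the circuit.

The expectation value of X is 1.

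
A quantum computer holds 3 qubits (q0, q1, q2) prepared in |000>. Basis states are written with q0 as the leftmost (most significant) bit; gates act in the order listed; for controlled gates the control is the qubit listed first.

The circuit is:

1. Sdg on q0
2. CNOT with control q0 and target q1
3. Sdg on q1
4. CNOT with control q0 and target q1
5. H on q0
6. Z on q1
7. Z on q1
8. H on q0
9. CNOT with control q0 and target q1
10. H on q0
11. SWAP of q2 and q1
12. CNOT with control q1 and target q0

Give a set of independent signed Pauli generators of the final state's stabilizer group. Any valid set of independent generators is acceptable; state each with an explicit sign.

The stabilizer group can be generated by +XII, +IZI, +IIZ, among other valid generating sets. Key observation: the block from step 4 through step 9 cancels to the identity and can be dropped.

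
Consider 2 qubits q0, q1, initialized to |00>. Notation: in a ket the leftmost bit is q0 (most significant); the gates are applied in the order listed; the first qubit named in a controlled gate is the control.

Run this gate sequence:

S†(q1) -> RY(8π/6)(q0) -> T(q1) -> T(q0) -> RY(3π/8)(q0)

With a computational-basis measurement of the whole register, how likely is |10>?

The probability of measuring |10> is -sqrt(6*sqrt(2) + 12)/16 + sqrt(2 - sqrt(2))/8 + 1/2.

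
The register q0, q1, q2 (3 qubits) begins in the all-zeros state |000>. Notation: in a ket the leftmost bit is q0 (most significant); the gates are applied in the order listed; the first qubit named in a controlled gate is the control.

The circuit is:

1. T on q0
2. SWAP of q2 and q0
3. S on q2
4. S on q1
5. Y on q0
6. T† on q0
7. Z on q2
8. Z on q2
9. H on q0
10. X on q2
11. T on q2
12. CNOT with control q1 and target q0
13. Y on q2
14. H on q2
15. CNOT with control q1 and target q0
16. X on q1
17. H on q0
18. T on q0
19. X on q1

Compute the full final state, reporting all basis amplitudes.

The resulting statevector has amplitude sqrt(2)*exp(I*pi/4)/2 on |100>, sqrt(2)*exp(I*pi/4)/2 on |101>, and 0 on every other basis state.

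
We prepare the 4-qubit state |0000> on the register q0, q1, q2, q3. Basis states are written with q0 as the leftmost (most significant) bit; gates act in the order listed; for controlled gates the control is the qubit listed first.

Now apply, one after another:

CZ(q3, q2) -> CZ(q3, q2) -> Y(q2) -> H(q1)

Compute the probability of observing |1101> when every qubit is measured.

The probability of measuring |1101> is 0. Key observation: gates 1-2 undo each other exactly, leaving only the rest of the circuit to track.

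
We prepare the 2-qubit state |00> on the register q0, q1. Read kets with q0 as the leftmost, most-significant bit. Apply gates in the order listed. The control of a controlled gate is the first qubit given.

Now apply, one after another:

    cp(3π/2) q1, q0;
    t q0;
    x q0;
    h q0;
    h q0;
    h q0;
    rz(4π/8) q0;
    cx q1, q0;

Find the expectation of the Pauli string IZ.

The expectation value of IZ is 1.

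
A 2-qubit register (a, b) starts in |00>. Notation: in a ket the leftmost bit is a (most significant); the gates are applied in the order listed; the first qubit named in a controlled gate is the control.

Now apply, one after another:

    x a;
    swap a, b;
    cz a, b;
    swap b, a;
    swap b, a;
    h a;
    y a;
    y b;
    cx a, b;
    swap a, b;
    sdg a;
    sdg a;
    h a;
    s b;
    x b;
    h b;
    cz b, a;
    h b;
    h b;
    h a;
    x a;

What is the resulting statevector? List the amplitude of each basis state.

After the circuit, the state carries amplitude -I/2 on |00>, 1/2 on |01>, -1/2 on |10>, -I/2 on |11>. Key observation: gates 4-5 undo each other exactly, leaving only the rest of the circuit to track.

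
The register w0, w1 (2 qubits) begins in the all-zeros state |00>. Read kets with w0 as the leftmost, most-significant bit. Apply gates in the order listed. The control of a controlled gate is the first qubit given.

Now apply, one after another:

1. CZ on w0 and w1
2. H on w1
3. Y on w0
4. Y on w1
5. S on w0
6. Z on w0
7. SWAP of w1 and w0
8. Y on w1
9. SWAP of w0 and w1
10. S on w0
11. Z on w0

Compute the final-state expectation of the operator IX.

The expectation value of IX is -1.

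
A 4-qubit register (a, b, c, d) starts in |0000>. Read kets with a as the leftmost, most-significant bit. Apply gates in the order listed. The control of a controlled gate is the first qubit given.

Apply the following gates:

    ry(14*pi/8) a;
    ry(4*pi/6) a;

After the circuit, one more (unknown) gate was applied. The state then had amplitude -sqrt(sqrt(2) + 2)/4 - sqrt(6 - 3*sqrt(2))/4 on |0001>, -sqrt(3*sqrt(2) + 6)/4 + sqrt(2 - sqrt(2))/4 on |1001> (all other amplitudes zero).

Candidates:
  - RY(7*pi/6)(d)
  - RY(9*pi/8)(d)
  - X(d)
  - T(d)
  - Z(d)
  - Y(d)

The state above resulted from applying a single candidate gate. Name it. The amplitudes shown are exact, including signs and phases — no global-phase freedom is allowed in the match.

It was X(d) that produced the state shown.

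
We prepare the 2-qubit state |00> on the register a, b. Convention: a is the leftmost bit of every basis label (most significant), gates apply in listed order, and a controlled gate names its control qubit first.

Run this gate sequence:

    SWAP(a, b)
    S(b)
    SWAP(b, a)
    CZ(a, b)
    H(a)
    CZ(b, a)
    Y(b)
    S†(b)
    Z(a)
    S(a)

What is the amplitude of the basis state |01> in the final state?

The final state's coefficient on |01> equals sqrt(2)/2.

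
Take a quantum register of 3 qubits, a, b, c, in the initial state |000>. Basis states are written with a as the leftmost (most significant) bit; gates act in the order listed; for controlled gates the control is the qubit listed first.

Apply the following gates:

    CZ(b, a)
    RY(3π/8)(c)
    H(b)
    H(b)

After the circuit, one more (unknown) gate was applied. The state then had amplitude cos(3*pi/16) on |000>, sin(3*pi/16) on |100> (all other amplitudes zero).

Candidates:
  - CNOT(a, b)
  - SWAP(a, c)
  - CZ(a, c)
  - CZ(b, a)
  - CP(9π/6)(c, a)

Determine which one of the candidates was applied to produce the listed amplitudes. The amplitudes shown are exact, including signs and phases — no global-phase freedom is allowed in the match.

The applied gate was SWAP(a, c). Key observation: gates 3-4 undo each other exactly, leaving only the rest of the circuit to track.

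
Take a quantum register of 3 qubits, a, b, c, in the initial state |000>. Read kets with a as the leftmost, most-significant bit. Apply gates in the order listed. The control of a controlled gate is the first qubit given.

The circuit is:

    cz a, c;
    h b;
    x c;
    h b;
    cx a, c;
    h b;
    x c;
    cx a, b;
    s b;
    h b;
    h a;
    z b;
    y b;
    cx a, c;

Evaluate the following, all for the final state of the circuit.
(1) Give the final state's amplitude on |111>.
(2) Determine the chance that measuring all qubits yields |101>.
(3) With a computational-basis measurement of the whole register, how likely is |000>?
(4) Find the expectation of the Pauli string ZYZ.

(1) The amplitude on |111> is sqrt(2)*(-1 + I)/4.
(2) The probability of measuring |101> is 1/4.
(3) The probability of measuring |000> is 1/4.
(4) In the final state, ZYZ has expectation 1.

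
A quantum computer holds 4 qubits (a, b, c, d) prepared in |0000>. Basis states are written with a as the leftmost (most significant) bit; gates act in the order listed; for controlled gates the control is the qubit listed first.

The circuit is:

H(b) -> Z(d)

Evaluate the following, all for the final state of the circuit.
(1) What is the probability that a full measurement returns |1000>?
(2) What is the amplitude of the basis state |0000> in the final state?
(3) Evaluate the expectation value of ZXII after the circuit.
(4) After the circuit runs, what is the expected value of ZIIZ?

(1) The probability of measuring |1000> is 0.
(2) The final state's coefficient on |0000> equals sqrt(2)/2.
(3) The observable ZXII averages to 1.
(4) The expectation value of ZIIZ is 1.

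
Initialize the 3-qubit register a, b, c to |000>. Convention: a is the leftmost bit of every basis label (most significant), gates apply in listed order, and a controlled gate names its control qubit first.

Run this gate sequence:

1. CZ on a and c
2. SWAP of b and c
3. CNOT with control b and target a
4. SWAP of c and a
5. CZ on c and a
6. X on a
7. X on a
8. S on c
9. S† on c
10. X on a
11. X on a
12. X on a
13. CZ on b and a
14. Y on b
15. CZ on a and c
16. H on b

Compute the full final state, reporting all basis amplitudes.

The resulting statevector has amplitude sqrt(2)*I/2 on |100>, -sqrt(2)*I/2 on |110>, and 0 on every other basis state.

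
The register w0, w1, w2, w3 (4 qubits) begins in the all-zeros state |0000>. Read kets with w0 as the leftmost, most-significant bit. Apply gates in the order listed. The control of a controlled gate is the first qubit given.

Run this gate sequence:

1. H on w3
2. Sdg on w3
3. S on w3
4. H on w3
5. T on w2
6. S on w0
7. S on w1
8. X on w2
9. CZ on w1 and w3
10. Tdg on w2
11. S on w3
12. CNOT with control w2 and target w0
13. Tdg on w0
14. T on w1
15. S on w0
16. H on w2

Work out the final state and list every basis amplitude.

The final amplitudes are sqrt(2)/2 on |1000>, -sqrt(2)/2 on |1010>, and 0 on every other basis state. Key observation: steps 1-4 multiply out to the identity, so the circuit reduces to the remaining gates.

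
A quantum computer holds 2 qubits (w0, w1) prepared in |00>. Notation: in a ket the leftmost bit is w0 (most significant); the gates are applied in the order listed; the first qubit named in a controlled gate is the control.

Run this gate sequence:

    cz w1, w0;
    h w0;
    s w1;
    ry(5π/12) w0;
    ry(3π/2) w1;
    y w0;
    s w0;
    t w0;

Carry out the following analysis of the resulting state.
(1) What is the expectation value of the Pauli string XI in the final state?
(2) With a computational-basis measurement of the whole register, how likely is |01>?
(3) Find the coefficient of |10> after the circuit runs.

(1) In the final state, XI has expectation -1/4 + sqrt(3)/4.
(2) A full measurement returns |01> with probability sqrt(2)/16 + sqrt(6)/16 + 1/4.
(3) |10> carries amplitude (-sqrt(3*sqrt(2) + 6)/8 + sqrt(2 - sqrt(2))/8 + sqrt(6 - 3*sqrt(2))/8 + sqrt(sqrt(2) + 2)/8)*exp(I*pi/4) in the final state.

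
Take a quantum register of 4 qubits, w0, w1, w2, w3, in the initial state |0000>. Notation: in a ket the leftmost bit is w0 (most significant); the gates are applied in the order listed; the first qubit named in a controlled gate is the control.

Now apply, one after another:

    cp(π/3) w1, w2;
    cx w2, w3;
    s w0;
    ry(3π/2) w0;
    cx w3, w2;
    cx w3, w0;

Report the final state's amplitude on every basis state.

The resulting statevector has amplitude -sqrt(2)/2 on |0000>, sqrt(2)/2 on |1000>, and 0 on every other basis state.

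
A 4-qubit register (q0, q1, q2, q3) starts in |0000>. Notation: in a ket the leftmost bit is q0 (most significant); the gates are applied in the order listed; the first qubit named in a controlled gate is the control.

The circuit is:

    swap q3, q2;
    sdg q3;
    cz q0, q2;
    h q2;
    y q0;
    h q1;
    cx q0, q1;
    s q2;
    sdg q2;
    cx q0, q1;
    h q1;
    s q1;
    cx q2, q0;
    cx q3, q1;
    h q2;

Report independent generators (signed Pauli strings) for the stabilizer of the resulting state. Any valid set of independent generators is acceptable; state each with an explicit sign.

The stabilizer group can be generated by +XIZI, -ZIXI, +IZII, +IIIZ, among other valid generating sets. Key observation: gates 6-11 undo each other exactly, leaving only the rest of the circuit to track.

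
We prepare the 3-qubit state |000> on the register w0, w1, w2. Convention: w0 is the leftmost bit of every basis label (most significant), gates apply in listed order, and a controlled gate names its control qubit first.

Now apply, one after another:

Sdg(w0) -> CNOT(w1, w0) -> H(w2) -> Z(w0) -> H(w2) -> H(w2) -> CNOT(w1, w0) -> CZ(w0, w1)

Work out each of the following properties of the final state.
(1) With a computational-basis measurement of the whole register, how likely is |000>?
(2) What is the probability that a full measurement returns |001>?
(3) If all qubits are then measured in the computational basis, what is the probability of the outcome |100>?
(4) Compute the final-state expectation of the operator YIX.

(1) Outcome |000> occurs with probability 1/2.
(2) The probability of measuring |001> is 1/2.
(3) The probability of measuring |100> is 0.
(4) The expectation value of YIX is 0.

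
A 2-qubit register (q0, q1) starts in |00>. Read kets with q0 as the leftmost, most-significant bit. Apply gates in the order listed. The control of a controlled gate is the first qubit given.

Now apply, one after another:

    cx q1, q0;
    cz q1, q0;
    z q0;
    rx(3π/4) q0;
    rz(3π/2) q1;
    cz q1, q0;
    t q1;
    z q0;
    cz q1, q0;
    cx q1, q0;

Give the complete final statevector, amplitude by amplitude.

The resulting statevector has amplitude -sqrt(2 - sqrt(2))*exp(I*pi/4)/2 on |00>, 0 on |01>, -sqrt(sqrt(2) + 2)*exp(3*I*pi/4)/2 on |10>, 0 on |11>.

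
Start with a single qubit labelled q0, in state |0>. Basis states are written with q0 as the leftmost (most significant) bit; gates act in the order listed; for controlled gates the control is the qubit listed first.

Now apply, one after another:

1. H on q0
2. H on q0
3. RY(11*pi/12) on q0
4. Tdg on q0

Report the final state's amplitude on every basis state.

The resulting statevector has amplitude -sqrt(6 - 3*sqrt(2))/4 + sqrt(sqrt(2) + 2)/4 on |0>, (-sqrt(3*sqrt(2) + 6)/4 - sqrt(2 - sqrt(2))/4)*exp(3*I*pi/4) on |1>. Key observation: steps 1-2 multiply out to the identity, so the circuit reduces to the remaining gates.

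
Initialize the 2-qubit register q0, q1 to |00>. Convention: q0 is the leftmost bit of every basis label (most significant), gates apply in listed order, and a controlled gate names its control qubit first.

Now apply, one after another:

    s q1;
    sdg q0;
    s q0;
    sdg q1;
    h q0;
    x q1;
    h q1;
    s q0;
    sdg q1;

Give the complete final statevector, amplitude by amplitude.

The resulting statevector has amplitude 1/2 on |00>, I/2 on |01>, I/2 on |10>, -1/2 on |11>.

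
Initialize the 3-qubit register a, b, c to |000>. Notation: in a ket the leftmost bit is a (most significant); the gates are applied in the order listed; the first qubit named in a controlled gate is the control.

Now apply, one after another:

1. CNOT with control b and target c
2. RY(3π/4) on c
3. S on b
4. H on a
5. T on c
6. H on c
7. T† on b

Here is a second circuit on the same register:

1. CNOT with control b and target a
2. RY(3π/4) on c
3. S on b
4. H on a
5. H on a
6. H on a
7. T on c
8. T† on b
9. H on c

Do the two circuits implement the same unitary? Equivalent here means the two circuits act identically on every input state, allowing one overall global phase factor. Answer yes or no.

No: there is an input state on which the two circuits produce genuinely different outputs (not merely differing by a phase).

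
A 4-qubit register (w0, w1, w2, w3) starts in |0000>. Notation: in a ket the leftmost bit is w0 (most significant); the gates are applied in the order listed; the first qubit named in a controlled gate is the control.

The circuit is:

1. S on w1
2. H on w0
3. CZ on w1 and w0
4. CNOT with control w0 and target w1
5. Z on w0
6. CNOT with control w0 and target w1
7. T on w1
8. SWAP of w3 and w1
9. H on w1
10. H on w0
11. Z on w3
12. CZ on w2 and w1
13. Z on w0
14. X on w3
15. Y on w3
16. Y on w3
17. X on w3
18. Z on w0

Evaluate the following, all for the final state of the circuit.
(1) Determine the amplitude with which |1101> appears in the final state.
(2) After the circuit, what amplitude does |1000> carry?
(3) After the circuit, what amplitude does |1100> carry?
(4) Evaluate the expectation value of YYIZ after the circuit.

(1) The final state's coefficient on |1101> equals 0. Key observation: gates 13-18 undo each other exactly, leaving only the rest of the circuit to track.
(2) The final state's coefficient on |1000> equals sqrt(2)/2.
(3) |1100> carries amplitude sqrt(2)/2 in the final state.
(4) In the final state, YYIZ has expectation 0.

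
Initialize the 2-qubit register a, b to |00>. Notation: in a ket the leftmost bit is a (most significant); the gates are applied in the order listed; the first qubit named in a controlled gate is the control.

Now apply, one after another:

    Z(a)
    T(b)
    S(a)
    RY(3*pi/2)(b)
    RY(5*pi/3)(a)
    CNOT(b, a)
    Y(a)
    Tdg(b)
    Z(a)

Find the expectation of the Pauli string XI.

The observable XI averages to -sqrt(3)/2.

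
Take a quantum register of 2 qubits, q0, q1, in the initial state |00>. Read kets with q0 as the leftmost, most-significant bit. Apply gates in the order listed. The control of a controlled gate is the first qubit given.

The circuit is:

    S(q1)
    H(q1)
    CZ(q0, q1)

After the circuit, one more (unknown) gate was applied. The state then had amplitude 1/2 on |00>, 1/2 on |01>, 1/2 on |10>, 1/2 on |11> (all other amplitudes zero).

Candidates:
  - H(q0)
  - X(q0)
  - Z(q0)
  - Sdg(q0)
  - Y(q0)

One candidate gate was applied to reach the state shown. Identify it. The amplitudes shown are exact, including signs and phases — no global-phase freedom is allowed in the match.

It was H(q0) that produced the state shown.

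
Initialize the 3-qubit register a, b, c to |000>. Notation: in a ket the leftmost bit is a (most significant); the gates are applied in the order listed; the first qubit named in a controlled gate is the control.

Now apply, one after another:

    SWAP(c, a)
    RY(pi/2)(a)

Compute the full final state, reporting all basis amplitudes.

The resulting statevector has amplitude sqrt(2)/2 on |000>, sqrt(2)/2 on |100>, and 0 on every other basis state.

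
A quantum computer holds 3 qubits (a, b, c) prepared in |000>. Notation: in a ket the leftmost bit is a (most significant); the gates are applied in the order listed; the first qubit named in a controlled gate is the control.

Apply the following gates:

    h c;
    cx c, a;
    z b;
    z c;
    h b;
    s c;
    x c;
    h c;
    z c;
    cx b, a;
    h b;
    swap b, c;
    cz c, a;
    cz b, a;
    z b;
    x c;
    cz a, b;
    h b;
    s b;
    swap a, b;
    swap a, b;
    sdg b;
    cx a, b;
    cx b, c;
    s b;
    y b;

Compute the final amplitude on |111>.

|111> carries amplitude sqrt(2)*I/4 in the final state. Key observation: the block from step 19 through step 22 cancels to the identity and can be dropped.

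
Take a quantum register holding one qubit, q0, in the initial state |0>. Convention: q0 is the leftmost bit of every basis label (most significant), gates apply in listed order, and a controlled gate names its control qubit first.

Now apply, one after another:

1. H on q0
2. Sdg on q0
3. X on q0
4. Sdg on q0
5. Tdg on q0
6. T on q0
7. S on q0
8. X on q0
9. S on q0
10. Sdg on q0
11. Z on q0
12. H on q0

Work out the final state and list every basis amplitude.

The resulting statevector has amplitude 1/2 + I/2 on |0>, 1/2 - I/2 on |1>. Key observation: steps 2-9 multiply out to the identity, so the circuit reduces to the remaining gates.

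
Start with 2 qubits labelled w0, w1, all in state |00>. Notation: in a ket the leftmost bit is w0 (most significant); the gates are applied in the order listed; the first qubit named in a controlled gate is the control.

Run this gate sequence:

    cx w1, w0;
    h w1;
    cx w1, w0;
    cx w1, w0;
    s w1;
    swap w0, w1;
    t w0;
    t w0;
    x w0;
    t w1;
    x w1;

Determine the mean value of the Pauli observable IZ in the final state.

In the final state, IZ has expectation -1. Key observation: gates 3-4 undo each other exactly, leaving only the rest of the circuit to track.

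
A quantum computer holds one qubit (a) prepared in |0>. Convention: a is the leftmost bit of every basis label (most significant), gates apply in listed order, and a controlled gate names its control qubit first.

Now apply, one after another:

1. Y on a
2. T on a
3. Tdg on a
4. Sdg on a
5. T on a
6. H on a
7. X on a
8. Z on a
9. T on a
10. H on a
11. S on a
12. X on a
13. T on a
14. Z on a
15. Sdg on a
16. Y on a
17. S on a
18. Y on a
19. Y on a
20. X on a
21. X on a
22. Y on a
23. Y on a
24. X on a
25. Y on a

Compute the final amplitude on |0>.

The final state's coefficient on |0> equals -1/2 - exp(I*pi/4)/2. Key observation: gates 18-23 undo each other exactly, leaving only the rest of the circuit to track.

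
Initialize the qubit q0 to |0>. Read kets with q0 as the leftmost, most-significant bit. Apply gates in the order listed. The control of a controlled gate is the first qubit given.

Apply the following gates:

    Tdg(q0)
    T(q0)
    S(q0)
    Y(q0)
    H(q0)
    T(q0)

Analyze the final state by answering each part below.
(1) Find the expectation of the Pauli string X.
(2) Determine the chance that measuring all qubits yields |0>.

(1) The observable X averages to -sqrt(2)/2.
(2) The probability of measuring |0> is 1/2.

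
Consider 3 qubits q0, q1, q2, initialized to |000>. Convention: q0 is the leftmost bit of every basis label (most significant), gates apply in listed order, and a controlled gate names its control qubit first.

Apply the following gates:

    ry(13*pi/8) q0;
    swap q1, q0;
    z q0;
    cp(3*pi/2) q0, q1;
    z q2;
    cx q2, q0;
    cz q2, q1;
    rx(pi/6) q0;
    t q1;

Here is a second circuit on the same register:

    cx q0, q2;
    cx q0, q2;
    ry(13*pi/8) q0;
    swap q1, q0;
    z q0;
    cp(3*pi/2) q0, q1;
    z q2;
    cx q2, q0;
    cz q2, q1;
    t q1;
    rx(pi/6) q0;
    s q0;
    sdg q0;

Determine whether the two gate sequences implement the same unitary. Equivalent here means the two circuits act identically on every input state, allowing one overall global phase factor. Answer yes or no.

Yes: on every input state the two circuits agree up to one overall phase factor.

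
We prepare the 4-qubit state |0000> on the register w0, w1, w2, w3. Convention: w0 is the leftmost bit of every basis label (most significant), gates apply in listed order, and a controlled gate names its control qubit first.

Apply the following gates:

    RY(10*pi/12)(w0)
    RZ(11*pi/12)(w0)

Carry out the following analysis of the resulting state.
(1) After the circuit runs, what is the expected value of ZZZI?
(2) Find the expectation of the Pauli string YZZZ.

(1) The observable ZZZI averages to -sqrt(3)/2.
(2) In the final state, YZZZ has expectation -sqrt(2)/8 + sqrt(6)/8.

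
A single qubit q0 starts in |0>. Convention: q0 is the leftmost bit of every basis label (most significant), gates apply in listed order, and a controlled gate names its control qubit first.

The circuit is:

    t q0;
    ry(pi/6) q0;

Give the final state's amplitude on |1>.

The amplitude on |1> is -sqrt(2)/4 + sqrt(6)/4.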